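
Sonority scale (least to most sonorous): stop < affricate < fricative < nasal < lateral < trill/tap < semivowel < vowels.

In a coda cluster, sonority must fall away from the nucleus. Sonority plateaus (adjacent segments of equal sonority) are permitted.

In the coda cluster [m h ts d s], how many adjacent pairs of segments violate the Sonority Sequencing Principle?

/m/ is a nasal (sonority 4).
/h/ is a fricative (sonority 3).
/ts/ is an affricate (sonority 2).
/d/ is a stop (sonority 1).
/s/ is a fricative (sonority 3).
/m/→/h/: 4→3 (falls) — ok.
/h/→/ts/: 3→2 (falls) — ok.
/ts/→/d/: 2→1 (falls) — ok.
/d/→/s/: 1→3 (does not fall) — violation.

1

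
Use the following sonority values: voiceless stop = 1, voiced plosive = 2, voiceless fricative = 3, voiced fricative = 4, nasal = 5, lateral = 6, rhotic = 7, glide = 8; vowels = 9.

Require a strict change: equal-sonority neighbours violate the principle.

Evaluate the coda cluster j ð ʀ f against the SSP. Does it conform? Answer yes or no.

no

/j/ is a glide (sonority 8).
/ð/ is a voiced fricative (sonority 4).
/ʀ/ is a rhotic (sonority 7).
/f/ is a voiceless fricative (sonority 3).
The profile is 8-4-7-3. Between /ð/ (4) and /ʀ/ (7) sonority does not fall, so the cluster violates the SSP.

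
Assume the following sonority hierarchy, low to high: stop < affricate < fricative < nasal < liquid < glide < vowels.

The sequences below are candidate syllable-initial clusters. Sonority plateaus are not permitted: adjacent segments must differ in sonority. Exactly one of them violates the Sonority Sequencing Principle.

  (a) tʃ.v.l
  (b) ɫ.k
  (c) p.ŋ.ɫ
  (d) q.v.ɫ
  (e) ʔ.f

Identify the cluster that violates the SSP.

(a) 2-3-5 → obeys
(b) 5-1 → violates
(c) 1-4-5 → obeys
(d) 1-3-5 → obeys
(e) 1-3 → obeys

b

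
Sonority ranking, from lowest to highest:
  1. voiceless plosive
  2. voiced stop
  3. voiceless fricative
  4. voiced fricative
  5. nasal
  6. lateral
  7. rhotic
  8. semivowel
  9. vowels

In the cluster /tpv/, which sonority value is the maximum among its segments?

4

/t/ is a voiceless plosive (sonority 1).
/p/ is a voiceless plosive (sonority 1).
/v/ is a voiced fricative (sonority 4).
The maximum is 4.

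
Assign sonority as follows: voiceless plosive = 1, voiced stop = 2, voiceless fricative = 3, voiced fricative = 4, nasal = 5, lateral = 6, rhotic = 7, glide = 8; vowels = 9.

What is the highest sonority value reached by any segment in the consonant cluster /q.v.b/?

/q/ is a voiceless plosive (sonority 1).
/v/ is a voiced fricative (sonority 4).
/b/ is a voiced stop (sonority 2).
The maximum is 4.

4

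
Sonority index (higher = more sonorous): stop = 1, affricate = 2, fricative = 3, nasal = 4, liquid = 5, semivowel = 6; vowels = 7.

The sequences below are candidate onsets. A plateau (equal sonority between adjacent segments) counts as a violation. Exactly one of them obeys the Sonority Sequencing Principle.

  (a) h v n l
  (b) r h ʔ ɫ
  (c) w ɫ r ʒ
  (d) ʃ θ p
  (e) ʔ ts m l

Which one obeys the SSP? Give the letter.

e

(a) h v n l: profile 3-3-4-5 — violates.
(b) r h ʔ ɫ: profile 5-3-1-5 — violates.
(c) w ɫ r ʒ: profile 6-5-5-3 — violates.
(d) ʃ θ p: profile 3-3-1 — violates.
(e) ʔ ts m l: profile 1-2-4-5 — obeys.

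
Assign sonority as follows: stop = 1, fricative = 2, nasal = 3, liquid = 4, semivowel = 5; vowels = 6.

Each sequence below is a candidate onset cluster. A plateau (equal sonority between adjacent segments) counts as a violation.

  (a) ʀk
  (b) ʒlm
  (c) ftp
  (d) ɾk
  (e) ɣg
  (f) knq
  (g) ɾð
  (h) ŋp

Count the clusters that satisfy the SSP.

(a) sonority 4-1: ill-formed.
(b) sonority 2-4-3: ill-formed.
(c) sonority 2-1-1: ill-formed.
(d) sonority 4-1: ill-formed.
(e) sonority 2-1: ill-formed.
(f) sonority 1-3-1: ill-formed.
(g) sonority 4-2: ill-formed.
(h) sonority 3-1: ill-formed.

0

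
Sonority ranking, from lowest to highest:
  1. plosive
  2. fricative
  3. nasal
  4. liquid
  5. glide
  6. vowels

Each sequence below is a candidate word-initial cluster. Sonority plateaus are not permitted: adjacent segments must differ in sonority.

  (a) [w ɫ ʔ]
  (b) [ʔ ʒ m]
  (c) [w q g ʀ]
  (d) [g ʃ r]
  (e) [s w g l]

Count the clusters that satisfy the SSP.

(a) [w ɫ ʔ]: profile 5-4-1 — violates.
(b) [ʔ ʒ m]: profile 1-2-3 — obeys.
(c) [w q g ʀ]: profile 5-1-1-4 — violates.
(d) [g ʃ r]: profile 1-2-4 — obeys.
(e) [s w g l]: profile 2-5-1-4 — violates.

2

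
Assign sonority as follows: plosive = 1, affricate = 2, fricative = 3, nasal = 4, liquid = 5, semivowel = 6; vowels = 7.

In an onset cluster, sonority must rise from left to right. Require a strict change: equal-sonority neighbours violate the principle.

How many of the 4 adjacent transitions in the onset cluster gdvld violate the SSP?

2

/g/: plosive = 1.
/d/: plosive = 1.
/v/: fricative = 3.
/l/: liquid = 5.
/d/: plosive = 1.
/g/→/d/: 1→1 (plateau) — violation.
/d/→/v/: 1→3 (rises) — ok.
/v/→/l/: 3→5 (rises) — ok.
/l/→/d/: 5→1 (does not rise) — violation.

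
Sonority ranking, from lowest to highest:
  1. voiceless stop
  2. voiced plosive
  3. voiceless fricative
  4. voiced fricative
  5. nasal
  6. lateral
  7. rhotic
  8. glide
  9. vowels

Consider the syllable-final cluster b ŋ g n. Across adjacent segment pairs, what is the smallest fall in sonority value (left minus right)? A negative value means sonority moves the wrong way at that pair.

-3

/b/ — voiced plosive, sonority 2.
/ŋ/ — nasal, sonority 5.
/g/ — voiced plosive, sonority 2.
/n/ — nasal, sonority 5.
/b/→/ŋ/: change -3.
/ŋ/→/g/: change +3.
/g/→/n/: change -3.
Minimum = -3.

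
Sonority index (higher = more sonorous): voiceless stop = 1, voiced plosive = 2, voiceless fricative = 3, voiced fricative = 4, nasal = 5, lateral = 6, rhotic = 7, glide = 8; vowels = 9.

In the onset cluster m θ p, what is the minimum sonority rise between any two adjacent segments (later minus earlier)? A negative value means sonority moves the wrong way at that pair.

/m/ is a nasal (sonority 5).
/θ/ is a voiceless fricative (sonority 3).
/p/ is a voiceless stop (sonority 1).
/m/→/θ/: change -2.
/θ/→/p/: change -2.
Minimum = -2.

-2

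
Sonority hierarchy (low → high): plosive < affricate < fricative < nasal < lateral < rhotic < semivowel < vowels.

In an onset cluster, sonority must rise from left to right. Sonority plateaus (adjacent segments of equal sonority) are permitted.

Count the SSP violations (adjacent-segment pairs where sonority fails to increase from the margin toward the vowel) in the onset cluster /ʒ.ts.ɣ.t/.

/ʒ/: fricative = 3.
/ts/: affricate = 2.
/ɣ/: fricative = 3.
/t/: plosive = 1.
/ʒ/→/ts/: 3→2 (does not rise) — violation.
/ts/→/ɣ/: 2→3 (rises) — ok.
/ɣ/→/t/: 3→1 (does not rise) — violation.

2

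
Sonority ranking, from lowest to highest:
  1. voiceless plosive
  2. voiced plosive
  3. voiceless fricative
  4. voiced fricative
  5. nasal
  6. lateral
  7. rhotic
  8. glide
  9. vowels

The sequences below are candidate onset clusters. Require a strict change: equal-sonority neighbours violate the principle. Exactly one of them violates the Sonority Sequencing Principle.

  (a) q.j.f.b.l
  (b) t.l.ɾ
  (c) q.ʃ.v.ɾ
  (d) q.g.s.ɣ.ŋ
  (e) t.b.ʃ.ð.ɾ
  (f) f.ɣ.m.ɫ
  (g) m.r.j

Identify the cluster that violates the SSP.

(a) sonority 1-8-3-2-6: ill-formed.
(b) sonority 1-6-7: well-formed.
(c) sonority 1-3-4-7: well-formed.
(d) sonority 1-2-3-4-5: well-formed.
(e) sonority 1-2-3-4-7: well-formed.
(f) sonority 3-4-5-6: well-formed.
(g) sonority 5-7-8: well-formed.

a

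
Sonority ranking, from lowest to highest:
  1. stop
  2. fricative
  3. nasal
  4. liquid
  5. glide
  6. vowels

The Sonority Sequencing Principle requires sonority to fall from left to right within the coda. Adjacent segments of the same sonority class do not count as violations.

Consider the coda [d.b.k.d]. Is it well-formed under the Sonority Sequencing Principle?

/d/ is a stop (sonority 1).
/b/ is a stop (sonority 1).
/k/ is a stop (sonority 1).
/d/ is a stop (sonority 1).
The profile 1-1-1-1 is non-increasing (plateaus allowed), so the coda satisfies the SSP.

yes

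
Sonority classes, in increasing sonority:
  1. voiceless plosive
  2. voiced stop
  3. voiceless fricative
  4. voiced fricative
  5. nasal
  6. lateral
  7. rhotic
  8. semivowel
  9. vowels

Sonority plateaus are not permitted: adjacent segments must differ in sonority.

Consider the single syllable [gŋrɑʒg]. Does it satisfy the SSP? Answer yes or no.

yes

Onset: /g/ is a voiced stop (sonority 2), /ŋ/ is a nasal (sonority 5), /r/ is a rhotic (sonority 7); then the nucleus /ɑ/ (sonority 9).
Onset profile 2-5-7-9 — rises to the nucleus.
Coda: /ʒ/ is a voiced fricative (sonority 4), /g/ is a voiced stop (sonority 2).
Coda profile 9-4-2 — falls from the nucleus.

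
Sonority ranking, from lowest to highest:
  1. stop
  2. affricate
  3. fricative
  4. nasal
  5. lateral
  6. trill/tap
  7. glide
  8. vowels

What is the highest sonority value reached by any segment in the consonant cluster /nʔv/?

/n/ is a nasal (sonority 4).
/ʔ/ is a stop (sonority 1).
/v/ is a fricative (sonority 3).
The maximum is 4.

4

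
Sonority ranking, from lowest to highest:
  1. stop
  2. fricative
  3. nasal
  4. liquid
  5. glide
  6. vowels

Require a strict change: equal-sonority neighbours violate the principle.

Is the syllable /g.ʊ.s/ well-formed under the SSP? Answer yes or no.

Onset: /g/ is a stop (sonority 1); then the nucleus /ʊ/ (sonority 6).
Onset profile 1-6 — rises to the nucleus.
Coda: /s/ is a fricative (sonority 2).
Coda profile 6-2 — falls from the nucleus.

yes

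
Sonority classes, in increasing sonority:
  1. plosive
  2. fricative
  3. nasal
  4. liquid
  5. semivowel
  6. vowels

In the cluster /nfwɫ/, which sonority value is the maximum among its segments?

5

/n/ is a nasal (sonority 3).
/f/ is a fricative (sonority 2).
/w/ is a semivowel (sonority 5).
/ɫ/ is a liquid (sonority 4).
The maximum is 5.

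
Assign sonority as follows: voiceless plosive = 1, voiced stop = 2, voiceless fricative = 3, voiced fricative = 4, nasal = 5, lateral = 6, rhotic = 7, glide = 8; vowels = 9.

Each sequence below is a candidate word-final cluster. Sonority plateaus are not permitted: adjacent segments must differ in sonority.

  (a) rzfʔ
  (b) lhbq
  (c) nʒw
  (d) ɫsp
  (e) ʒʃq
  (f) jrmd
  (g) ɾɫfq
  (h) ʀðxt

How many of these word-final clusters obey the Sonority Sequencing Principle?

(a) 7-4-3-1 → obeys
(b) 6-3-2-1 → obeys
(c) 5-4-8 → violates
(d) 6-3-1 → obeys
(e) 4-3-1 → obeys
(f) 8-7-5-2 → obeys
(g) 7-6-3-1 → obeys
(h) 7-4-3-1 → obeys

7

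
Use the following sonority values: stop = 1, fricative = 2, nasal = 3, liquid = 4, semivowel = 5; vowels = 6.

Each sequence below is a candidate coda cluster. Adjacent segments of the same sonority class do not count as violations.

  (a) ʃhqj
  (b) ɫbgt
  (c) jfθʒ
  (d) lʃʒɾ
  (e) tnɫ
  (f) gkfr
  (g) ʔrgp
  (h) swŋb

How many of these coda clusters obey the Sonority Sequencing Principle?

2

(a) sonority 2-2-1-5: ill-formed.
(b) sonority 4-1-1-1: well-formed.
(c) sonority 5-2-2-2: well-formed.
(d) sonority 4-2-2-4: ill-formed.
(e) sonority 1-3-4: ill-formed.
(f) sonority 1-1-2-4: ill-formed.
(g) sonority 1-4-1-1: ill-formed.
(h) sonority 2-5-3-1: ill-formed.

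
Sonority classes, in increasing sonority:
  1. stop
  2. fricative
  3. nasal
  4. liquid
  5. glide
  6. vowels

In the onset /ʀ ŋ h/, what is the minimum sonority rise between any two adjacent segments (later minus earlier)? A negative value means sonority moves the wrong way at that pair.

/ʀ/ — liquid, sonority 4.
/ŋ/ — nasal, sonority 3.
/h/ — fricative, sonority 2.
/ʀ/→/ŋ/: change -1.
/ŋ/→/h/: change -1.
Minimum = -1.

-1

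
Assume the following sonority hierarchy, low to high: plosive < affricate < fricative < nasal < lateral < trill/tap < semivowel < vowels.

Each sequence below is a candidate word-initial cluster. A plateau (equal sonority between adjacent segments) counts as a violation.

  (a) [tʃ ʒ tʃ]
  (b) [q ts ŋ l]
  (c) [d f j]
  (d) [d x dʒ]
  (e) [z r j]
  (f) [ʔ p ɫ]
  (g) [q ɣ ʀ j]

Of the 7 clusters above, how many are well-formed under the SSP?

(a) [tʃ ʒ tʃ]: profile 2-3-2 — violates.
(b) [q ts ŋ l]: profile 1-2-4-5 — obeys.
(c) [d f j]: profile 1-3-7 — obeys.
(d) [d x dʒ]: profile 1-3-2 — violates.
(e) [z r j]: profile 3-6-7 — obeys.
(f) [ʔ p ɫ]: profile 1-1-5 — violates.
(g) [q ɣ ʀ j]: profile 1-3-6-7 — obeys.

4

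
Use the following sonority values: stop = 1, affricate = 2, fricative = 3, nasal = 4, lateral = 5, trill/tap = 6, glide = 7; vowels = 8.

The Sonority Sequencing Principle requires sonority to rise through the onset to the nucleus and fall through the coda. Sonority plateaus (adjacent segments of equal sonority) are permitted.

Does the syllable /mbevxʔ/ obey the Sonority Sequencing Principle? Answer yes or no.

Onset: /m/ is a nasal (sonority 4), /b/ is a stop (sonority 1); then the nucleus /e/ (sonority 8).
Onset profile 4-1-8 — does not rise throughout.
Coda: /v/ is a fricative (sonority 3), /x/ is a fricative (sonority 3), /ʔ/ is a stop (sonority 1).
Coda profile 8-3-3-1 — falls from the nucleus.

no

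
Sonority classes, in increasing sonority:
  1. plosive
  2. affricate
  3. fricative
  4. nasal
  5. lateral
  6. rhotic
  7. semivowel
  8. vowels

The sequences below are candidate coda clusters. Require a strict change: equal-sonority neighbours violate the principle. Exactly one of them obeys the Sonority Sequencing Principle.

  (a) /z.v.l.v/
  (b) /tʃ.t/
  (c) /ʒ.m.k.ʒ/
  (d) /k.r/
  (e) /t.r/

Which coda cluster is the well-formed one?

b

(a) /z.v.l.v/: profile 3-3-5-3 — violates.
(b) /tʃ.t/: profile 2-1 — obeys.
(c) /ʒ.m.k.ʒ/: profile 3-4-1-3 — violates.
(d) /k.r/: profile 1-6 — violates.
(e) /t.r/: profile 1-6 — violates.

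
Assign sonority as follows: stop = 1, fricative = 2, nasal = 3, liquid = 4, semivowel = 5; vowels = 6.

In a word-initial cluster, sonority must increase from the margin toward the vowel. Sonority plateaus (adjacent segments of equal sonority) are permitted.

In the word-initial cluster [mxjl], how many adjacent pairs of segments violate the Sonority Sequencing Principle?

2

/m/ — nasal, sonority 3.
/x/ — fricative, sonority 2.
/j/ — semivowel, sonority 5.
/l/ — liquid, sonority 4.
/m/→/x/: 3→2 (does not rise) — violation.
/x/→/j/: 2→5 (rises) — ok.
/j/→/l/: 5→4 (does not rise) — violation.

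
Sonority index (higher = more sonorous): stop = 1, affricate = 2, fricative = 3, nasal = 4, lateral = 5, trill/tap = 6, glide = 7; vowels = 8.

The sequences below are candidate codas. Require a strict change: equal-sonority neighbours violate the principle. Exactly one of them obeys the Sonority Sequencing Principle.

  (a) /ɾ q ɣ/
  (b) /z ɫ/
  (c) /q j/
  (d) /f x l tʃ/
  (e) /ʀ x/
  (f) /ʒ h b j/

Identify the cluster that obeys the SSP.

(a) sonority 6-1-3: ill-formed.
(b) sonority 3-5: ill-formed.
(c) sonority 1-7: ill-formed.
(d) sonority 3-3-5-2: ill-formed.
(e) sonority 6-3: well-formed.
(f) sonority 3-3-1-7: ill-formed.

e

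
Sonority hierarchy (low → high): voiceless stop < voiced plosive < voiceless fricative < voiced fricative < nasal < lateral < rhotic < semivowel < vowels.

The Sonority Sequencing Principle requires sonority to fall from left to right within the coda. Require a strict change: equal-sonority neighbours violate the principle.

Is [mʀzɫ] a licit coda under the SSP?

/m/ — nasal, sonority 5.
/ʀ/ — rhotic, sonority 7.
/z/ — voiced fricative, sonority 4.
/ɫ/ — lateral, sonority 6.
The profile is 5-7-4-6. Between /m/ (5) and /ʀ/ (7) sonority does not fall, so the cluster violates the SSP.

no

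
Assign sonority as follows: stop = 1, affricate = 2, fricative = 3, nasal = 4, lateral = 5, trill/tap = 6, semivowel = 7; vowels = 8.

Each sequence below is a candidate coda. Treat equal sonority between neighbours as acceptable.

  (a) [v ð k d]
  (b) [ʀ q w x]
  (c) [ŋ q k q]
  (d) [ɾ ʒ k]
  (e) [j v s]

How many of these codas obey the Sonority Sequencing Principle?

4

(a) 3-3-1-1 → obeys
(b) 6-1-7-3 → violates
(c) 4-1-1-1 → obeys
(d) 6-3-1 → obeys
(e) 7-3-3 → obeys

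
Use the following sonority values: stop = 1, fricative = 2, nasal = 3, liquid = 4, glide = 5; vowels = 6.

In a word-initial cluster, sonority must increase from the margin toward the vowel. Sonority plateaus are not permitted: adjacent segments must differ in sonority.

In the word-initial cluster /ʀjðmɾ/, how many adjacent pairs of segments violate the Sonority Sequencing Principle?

1

/ʀ/ is a liquid (sonority 4).
/j/ is a glide (sonority 5).
/ð/ is a fricative (sonority 2).
/m/ is a nasal (sonority 3).
/ɾ/ is a liquid (sonority 4).
/ʀ/→/j/: 4→5 (rises) — ok.
/j/→/ð/: 5→2 (does not rise) — violation.
/ð/→/m/: 2→3 (rises) — ok.
/m/→/ɾ/: 3→4 (rises) — ok.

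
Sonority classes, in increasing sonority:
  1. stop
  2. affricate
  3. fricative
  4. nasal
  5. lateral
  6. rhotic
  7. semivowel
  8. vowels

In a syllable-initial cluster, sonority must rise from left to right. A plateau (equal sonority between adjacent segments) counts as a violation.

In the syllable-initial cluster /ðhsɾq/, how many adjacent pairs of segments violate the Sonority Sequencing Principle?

3

/ð/ — fricative, sonority 3.
/h/ — fricative, sonority 3.
/s/ — fricative, sonority 3.
/ɾ/ — rhotic, sonority 6.
/q/ — stop, sonority 1.
/ð/→/h/: 3→3 (plateau) — violation.
/h/→/s/: 3→3 (plateau) — violation.
/s/→/ɾ/: 3→6 (rises) — ok.
/ɾ/→/q/: 6→1 (does not rise) — violation.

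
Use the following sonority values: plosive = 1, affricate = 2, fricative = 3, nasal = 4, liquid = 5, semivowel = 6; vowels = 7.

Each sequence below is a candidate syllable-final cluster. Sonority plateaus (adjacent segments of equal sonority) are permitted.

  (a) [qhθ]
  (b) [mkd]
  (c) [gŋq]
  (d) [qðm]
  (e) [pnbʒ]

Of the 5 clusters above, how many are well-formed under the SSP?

(a) 1-3-3 → violates
(b) 4-1-1 → obeys
(c) 1-4-1 → violates
(d) 1-3-4 → violates
(e) 1-4-1-3 → violates

1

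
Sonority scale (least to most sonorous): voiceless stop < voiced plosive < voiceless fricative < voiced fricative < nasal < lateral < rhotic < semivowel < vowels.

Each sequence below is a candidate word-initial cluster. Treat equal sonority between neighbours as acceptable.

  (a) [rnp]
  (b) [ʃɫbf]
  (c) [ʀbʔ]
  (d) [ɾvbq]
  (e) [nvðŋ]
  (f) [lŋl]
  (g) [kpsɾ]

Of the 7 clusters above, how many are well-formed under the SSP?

1

(a) [rnp]: profile 7-5-1 — violates.
(b) [ʃɫbf]: profile 3-6-2-3 — violates.
(c) [ʀbʔ]: profile 7-2-1 — violates.
(d) [ɾvbq]: profile 7-4-2-1 — violates.
(e) [nvðŋ]: profile 5-4-4-5 — violates.
(f) [lŋl]: profile 6-5-6 — violates.
(g) [kpsɾ]: profile 1-1-3-7 — obeys.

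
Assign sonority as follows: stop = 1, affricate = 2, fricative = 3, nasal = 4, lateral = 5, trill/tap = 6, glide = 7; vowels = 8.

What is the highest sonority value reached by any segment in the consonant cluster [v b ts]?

3

/v/ — fricative, sonority 3.
/b/ — stop, sonority 1.
/ts/ — affricate, sonority 2.
The maximum is 3.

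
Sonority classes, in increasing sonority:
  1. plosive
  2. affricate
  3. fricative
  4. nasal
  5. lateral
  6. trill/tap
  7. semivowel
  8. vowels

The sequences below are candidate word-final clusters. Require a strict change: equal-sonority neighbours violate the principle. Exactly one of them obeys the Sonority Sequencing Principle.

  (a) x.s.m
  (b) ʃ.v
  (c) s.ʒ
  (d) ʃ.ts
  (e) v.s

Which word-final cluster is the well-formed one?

d

(a) sonority 3-3-4: ill-formed.
(b) sonority 3-3: ill-formed.
(c) sonority 3-3: ill-formed.
(d) sonority 3-2: well-formed.
(e) sonority 3-3: ill-formed.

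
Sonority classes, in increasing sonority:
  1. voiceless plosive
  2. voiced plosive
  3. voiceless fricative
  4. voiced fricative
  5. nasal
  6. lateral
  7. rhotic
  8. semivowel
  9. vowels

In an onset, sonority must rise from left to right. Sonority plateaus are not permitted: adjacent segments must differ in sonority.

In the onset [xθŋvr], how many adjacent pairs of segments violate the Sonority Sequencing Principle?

2

/x/: voiceless fricative = 3.
/θ/: voiceless fricative = 3.
/ŋ/: nasal = 5.
/v/: voiced fricative = 4.
/r/: rhotic = 7.
/x/→/θ/: 3→3 (plateau) — violation.
/θ/→/ŋ/: 3→5 (rises) — ok.
/ŋ/→/v/: 5→4 (does not rise) — violation.
/v/→/r/: 4→7 (rises) — ok.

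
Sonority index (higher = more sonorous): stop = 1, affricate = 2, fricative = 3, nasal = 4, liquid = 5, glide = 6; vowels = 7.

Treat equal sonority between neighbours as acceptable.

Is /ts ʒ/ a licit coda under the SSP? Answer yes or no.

no

/ts/: affricate = 2.
/ʒ/: fricative = 3.
The profile is 2-3. Between /ts/ (2) and /ʒ/ (3) sonority does not fall, so the cluster violates the SSP.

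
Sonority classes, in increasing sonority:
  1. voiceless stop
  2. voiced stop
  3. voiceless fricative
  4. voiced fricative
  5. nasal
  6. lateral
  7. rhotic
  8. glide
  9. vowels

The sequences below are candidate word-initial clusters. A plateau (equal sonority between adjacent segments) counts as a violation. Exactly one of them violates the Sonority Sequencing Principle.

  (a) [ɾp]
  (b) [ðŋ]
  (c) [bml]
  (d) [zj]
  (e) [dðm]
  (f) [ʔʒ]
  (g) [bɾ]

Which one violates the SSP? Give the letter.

a

(a) [ɾp]: profile 7-1 — violates.
(b) [ðŋ]: profile 4-5 — obeys.
(c) [bml]: profile 2-5-6 — obeys.
(d) [zj]: profile 4-8 — obeys.
(e) [dðm]: profile 2-4-5 — obeys.
(f) [ʔʒ]: profile 1-4 — obeys.
(g) [bɾ]: profile 2-7 — obeys.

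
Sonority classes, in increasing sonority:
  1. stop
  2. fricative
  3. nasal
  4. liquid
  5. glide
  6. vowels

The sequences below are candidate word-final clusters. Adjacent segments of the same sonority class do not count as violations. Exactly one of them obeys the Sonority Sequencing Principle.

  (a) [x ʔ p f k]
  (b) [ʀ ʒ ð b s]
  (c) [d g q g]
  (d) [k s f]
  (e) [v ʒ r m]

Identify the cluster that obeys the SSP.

(a) sonority 2-1-1-2-1: ill-formed.
(b) sonority 4-2-2-1-2: ill-formed.
(c) sonority 1-1-1-1: well-formed.
(d) sonority 1-2-2: ill-formed.
(e) sonority 2-2-4-3: ill-formed.

c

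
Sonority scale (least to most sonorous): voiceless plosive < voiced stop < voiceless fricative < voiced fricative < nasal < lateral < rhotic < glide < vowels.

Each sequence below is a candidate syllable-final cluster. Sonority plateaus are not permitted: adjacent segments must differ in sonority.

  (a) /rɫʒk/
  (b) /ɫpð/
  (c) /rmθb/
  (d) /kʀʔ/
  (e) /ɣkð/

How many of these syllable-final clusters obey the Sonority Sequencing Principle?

2

(a) 7-6-4-1 → obeys
(b) 6-1-4 → violates
(c) 7-5-3-2 → obeys
(d) 1-7-1 → violates
(e) 4-1-4 → violates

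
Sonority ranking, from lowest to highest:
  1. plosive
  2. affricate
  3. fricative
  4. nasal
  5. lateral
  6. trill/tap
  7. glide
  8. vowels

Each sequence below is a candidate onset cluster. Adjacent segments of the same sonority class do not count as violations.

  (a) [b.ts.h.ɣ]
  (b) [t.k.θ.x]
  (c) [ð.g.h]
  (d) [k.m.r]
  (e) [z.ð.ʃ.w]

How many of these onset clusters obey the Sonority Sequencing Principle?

4

(a) sonority 1-2-3-3: well-formed.
(b) sonority 1-1-3-3: well-formed.
(c) sonority 3-1-3: ill-formed.
(d) sonority 1-4-6: well-formed.
(e) sonority 3-3-3-7: well-formed.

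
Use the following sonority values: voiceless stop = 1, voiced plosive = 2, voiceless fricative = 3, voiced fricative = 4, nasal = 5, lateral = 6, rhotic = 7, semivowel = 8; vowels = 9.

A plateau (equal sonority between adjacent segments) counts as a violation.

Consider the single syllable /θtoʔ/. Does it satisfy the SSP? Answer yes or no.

Onset: /θ/ is a voiceless fricative (sonority 3), /t/ is a voiceless stop (sonority 1); then the nucleus /o/ (sonority 9).
Onset profile 3-1-9 — does not strictly rise throughout.
Coda: /ʔ/ is a voiceless stop (sonority 1).
Coda profile 9-1 — falls from the nucleus.

no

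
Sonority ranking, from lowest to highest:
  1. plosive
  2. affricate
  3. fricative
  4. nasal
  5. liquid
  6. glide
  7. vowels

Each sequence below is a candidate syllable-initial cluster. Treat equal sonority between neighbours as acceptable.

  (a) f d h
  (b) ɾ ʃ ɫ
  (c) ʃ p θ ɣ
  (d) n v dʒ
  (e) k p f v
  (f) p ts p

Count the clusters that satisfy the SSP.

1

(a) 3-1-3 → violates
(b) 5-3-5 → violates
(c) 3-1-3-3 → violates
(d) 4-3-2 → violates
(e) 1-1-3-3 → obeys
(f) 1-2-1 → violates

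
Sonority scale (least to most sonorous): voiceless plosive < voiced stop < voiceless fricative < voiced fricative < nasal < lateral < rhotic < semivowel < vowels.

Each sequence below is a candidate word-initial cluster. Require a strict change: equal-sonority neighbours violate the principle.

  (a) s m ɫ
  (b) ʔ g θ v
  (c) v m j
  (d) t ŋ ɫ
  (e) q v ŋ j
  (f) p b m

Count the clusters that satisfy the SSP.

6

(a) 3-5-6 → obeys
(b) 1-2-3-4 → obeys
(c) 4-5-8 → obeys
(d) 1-5-6 → obeys
(e) 1-4-5-8 → obeys
(f) 1-2-5 → obeys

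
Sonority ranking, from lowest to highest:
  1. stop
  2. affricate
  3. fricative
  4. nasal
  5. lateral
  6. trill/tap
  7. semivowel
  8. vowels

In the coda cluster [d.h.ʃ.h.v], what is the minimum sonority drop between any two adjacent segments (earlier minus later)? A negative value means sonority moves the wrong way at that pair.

/d/ — stop, sonority 1.
/h/ — fricative, sonority 3.
/ʃ/ — fricative, sonority 3.
/h/ — fricative, sonority 3.
/v/ — fricative, sonority 3.
/d/→/h/: change -2.
/h/→/ʃ/: change +0.
/ʃ/→/h/: change +0.
/h/→/v/: change +0.
Minimum = -2.

-2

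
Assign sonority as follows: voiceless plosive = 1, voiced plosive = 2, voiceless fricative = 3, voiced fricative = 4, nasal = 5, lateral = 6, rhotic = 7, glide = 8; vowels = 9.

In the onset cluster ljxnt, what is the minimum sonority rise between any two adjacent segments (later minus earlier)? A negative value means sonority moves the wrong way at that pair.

-5

/l/: lateral = 6.
/j/: glide = 8.
/x/: voiceless fricative = 3.
/n/: nasal = 5.
/t/: voiceless plosive = 1.
/l/→/j/: change +2.
/j/→/x/: change -5.
/x/→/n/: change +2.
/n/→/t/: change -4.
Minimum = -5.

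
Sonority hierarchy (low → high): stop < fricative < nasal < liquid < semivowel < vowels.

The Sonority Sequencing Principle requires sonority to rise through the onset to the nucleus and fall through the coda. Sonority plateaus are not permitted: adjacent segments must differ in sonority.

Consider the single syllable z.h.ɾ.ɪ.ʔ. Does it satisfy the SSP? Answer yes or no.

Onset: /z/ is a fricative (sonority 2), /h/ is a fricative (sonority 2), /ɾ/ is a liquid (sonority 4); then the nucleus /ɪ/ (sonority 6).
Onset profile 2-2-4-6 — does not strictly rise throughout.
Coda: /ʔ/ is a stop (sonority 1).
Coda profile 6-1 — falls from the nucleus.

no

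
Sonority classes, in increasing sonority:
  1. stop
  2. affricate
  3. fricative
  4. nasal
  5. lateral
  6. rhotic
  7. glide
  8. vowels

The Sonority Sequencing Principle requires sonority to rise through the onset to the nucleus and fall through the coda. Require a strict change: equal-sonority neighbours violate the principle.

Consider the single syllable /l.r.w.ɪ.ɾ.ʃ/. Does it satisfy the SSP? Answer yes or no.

yes

Onset: /l/ is a lateral (sonority 5), /r/ is a rhotic (sonority 6), /w/ is a glide (sonority 7); then the nucleus /ɪ/ (sonority 8).
Onset profile 5-6-7-8 — rises to the nucleus.
Coda: /ɾ/ is a rhotic (sonority 6), /ʃ/ is a fricative (sonority 3).
Coda profile 8-6-3 — falls from the nucleus.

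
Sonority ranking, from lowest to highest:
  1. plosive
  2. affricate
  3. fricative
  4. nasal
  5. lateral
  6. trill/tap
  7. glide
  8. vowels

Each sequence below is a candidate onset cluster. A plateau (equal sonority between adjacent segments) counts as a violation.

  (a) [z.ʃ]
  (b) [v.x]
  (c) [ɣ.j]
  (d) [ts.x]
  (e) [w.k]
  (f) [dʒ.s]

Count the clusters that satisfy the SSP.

3

(a) [z.ʃ]: profile 3-3 — violates.
(b) [v.x]: profile 3-3 — violates.
(c) [ɣ.j]: profile 3-7 — obeys.
(d) [ts.x]: profile 2-3 — obeys.
(e) [w.k]: profile 7-1 — violates.
(f) [dʒ.s]: profile 2-3 — obeys.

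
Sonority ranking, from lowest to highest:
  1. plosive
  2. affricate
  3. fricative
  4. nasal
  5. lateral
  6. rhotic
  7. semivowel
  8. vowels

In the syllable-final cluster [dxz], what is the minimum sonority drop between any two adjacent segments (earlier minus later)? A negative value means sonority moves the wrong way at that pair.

-2

/d/ — plosive, sonority 1.
/x/ — fricative, sonority 3.
/z/ — fricative, sonority 3.
/d/→/x/: change -2.
/x/→/z/: change +0.
Minimum = -2.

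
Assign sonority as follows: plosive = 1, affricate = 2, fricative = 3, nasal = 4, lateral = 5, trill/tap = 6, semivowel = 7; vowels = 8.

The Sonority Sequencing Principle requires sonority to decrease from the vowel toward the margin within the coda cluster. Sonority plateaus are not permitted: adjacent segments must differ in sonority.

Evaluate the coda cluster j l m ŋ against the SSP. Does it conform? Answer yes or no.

no

/j/: semivowel = 7.
/l/: lateral = 5.
/m/: nasal = 4.
/ŋ/: nasal = 4.
The profile is 7-5-4-4. Between /m/ (4) and /ŋ/ (4) sonority does not fall, so the cluster violates the SSP.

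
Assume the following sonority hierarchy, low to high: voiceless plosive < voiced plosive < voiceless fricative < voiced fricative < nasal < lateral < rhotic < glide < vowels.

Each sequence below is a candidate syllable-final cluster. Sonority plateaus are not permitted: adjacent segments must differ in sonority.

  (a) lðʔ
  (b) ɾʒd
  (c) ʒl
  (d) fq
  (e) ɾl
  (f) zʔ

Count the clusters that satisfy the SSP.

(a) sonority 6-4-1: well-formed.
(b) sonority 7-4-2: well-formed.
(c) sonority 4-6: ill-formed.
(d) sonority 3-1: well-formed.
(e) sonority 7-6: well-formed.
(f) sonority 4-1: well-formed.

5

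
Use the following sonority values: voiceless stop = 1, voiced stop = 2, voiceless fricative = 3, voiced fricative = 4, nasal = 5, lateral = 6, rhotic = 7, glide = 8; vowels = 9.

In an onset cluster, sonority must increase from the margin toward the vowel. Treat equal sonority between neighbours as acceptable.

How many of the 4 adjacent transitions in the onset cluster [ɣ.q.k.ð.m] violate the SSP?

1

/ɣ/ — voiced fricative, sonority 4.
/q/ — voiceless stop, sonority 1.
/k/ — voiceless stop, sonority 1.
/ð/ — voiced fricative, sonority 4.
/m/ — nasal, sonority 5.
/ɣ/→/q/: 4→1 (does not rise) — violation.
/q/→/k/: 1→1 (plateau, allowed) — ok.
/k/→/ð/: 1→4 (rises) — ok.
/ð/→/m/: 4→5 (rises) — ok.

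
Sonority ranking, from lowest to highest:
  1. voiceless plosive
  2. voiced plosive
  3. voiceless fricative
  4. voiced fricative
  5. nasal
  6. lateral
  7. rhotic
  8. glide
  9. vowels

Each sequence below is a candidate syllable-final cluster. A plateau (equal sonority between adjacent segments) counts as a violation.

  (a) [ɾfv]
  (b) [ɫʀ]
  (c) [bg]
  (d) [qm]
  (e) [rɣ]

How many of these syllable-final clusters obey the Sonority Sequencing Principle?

1

(a) [ɾfv]: profile 7-3-4 — violates.
(b) [ɫʀ]: profile 6-7 — violates.
(c) [bg]: profile 2-2 — violates.
(d) [qm]: profile 1-5 — violates.
(e) [rɣ]: profile 7-4 — obeys.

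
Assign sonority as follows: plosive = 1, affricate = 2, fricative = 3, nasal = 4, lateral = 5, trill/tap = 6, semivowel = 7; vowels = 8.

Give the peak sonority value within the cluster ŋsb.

4

/ŋ/: nasal = 4.
/s/: fricative = 3.
/b/: plosive = 1.
The maximum is 4.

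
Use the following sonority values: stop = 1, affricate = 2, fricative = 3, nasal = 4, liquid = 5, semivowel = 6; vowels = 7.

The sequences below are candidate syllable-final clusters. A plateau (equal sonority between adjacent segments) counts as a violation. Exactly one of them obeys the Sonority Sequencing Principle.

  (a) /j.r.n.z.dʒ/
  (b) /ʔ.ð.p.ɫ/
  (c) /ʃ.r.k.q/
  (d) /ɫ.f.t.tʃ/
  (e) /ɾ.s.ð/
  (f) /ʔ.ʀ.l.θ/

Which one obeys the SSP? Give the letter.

a

(a) 6-5-4-3-2 → obeys
(b) 1-3-1-5 → violates
(c) 3-5-1-1 → violates
(d) 5-3-1-2 → violates
(e) 5-3-3 → violates
(f) 1-5-5-3 → violates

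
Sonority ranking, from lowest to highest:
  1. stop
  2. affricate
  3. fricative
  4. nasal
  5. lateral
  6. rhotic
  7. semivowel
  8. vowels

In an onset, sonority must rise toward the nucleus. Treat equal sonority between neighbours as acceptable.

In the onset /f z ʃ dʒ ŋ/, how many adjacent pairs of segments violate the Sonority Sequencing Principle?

/f/ is a fricative (sonority 3).
/z/ is a fricative (sonority 3).
/ʃ/ is a fricative (sonority 3).
/dʒ/ is an affricate (sonority 2).
/ŋ/ is a nasal (sonority 4).
/f/→/z/: 3→3 (plateau, allowed) — ok.
/z/→/ʃ/: 3→3 (plateau, allowed) — ok.
/ʃ/→/dʒ/: 3→2 (does not rise) — violation.
/dʒ/→/ŋ/: 2→4 (rises) — ok.

1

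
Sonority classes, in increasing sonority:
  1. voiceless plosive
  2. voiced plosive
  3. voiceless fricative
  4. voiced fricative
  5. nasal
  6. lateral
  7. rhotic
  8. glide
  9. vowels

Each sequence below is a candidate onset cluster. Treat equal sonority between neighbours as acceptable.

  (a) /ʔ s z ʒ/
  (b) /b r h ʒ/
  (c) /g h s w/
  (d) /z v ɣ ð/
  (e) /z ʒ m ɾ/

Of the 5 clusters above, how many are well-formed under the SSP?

4

(a) 1-3-4-4 → obeys
(b) 2-7-3-4 → violates
(c) 2-3-3-8 → obeys
(d) 4-4-4-4 → obeys
(e) 4-4-5-7 → obeys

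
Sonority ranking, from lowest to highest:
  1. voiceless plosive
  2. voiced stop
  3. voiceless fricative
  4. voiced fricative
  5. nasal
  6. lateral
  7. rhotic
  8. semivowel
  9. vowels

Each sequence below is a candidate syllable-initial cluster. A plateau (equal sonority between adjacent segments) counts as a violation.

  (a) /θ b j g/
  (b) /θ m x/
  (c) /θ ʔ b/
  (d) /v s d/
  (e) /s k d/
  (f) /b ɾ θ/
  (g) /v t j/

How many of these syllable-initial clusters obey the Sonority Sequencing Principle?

0

(a) /θ b j g/: profile 3-2-8-2 — violates.
(b) /θ m x/: profile 3-5-3 — violates.
(c) /θ ʔ b/: profile 3-1-2 — violates.
(d) /v s d/: profile 4-3-2 — violates.
(e) /s k d/: profile 3-1-2 — violates.
(f) /b ɾ θ/: profile 2-7-3 — violates.
(g) /v t j/: profile 4-1-8 — violates.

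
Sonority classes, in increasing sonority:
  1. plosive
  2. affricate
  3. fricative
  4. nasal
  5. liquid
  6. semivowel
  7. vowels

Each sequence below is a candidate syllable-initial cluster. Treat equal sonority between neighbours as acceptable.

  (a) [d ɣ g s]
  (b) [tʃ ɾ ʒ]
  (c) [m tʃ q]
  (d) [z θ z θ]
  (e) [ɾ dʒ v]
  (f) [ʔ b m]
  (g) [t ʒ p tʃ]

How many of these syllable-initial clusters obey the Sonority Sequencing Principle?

2

(a) sonority 1-3-1-3: ill-formed.
(b) sonority 2-5-3: ill-formed.
(c) sonority 4-2-1: ill-formed.
(d) sonority 3-3-3-3: well-formed.
(e) sonority 5-2-3: ill-formed.
(f) sonority 1-1-4: well-formed.
(g) sonority 1-3-1-2: ill-formed.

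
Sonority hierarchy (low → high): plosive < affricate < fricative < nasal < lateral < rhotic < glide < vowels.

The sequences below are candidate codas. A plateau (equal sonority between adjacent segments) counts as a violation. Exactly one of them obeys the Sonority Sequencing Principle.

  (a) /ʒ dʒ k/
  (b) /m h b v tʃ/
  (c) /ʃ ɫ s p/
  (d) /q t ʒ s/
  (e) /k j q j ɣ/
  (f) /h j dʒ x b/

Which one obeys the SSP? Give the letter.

(a) sonority 3-2-1: well-formed.
(b) sonority 4-3-1-3-2: ill-formed.
(c) sonority 3-5-3-1: ill-formed.
(d) sonority 1-1-3-3: ill-formed.
(e) sonority 1-7-1-7-3: ill-formed.
(f) sonority 3-7-2-3-1: ill-formed.

a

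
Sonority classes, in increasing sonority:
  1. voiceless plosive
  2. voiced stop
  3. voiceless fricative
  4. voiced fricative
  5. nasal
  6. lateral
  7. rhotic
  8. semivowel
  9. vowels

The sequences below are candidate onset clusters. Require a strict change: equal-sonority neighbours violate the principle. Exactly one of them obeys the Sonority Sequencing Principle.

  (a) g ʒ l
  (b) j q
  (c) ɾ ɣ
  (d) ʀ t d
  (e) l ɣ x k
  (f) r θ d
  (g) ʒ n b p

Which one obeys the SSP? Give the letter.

a

(a) 2-4-6 → obeys
(b) 8-1 → violates
(c) 7-4 → violates
(d) 7-1-2 → violates
(e) 6-4-3-1 → violates
(f) 7-3-2 → violates
(g) 4-5-2-1 → violates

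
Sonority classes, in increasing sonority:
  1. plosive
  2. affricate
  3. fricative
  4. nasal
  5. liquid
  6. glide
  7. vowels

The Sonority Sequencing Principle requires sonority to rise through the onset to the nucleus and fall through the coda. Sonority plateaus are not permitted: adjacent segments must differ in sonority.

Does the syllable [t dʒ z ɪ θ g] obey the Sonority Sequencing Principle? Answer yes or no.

yes

Onset: /t/ is a plosive (sonority 1), /dʒ/ is an affricate (sonority 2), /z/ is a fricative (sonority 3); then the nucleus /ɪ/ (sonority 7).
Onset profile 1-2-3-7 — rises to the nucleus.
Coda: /θ/ is a fricative (sonority 3), /g/ is a plosive (sonority 1).
Coda profile 7-3-1 — falls from the nucleus.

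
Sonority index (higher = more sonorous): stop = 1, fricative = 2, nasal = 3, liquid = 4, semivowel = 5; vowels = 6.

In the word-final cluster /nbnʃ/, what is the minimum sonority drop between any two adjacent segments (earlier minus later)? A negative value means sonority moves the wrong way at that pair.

/n/: nasal = 3.
/b/: stop = 1.
/n/: nasal = 3.
/ʃ/: fricative = 2.
/n/→/b/: change +2.
/b/→/n/: change -2.
/n/→/ʃ/: change +1.
Minimum = -2.

-2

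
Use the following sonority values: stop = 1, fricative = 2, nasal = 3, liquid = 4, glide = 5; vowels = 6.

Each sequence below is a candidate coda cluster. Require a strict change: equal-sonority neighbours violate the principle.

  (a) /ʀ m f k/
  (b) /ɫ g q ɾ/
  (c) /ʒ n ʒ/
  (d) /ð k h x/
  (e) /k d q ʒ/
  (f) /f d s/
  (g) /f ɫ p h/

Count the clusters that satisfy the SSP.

(a) sonority 4-3-2-1: well-formed.
(b) sonority 4-1-1-4: ill-formed.
(c) sonority 2-3-2: ill-formed.
(d) sonority 2-1-2-2: ill-formed.
(e) sonority 1-1-1-2: ill-formed.
(f) sonority 2-1-2: ill-formed.
(g) sonority 2-4-1-2: ill-formed.

1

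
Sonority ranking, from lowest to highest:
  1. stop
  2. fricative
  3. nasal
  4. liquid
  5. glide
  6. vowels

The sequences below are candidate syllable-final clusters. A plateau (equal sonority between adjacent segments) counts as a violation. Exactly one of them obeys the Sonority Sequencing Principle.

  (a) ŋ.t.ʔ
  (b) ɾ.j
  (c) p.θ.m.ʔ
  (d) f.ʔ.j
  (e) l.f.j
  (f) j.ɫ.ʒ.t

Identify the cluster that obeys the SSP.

(a) 3-1-1 → violates
(b) 4-5 → violates
(c) 1-2-3-1 → violates
(d) 2-1-5 → violates
(e) 4-2-5 → violates
(f) 5-4-2-1 → obeys

f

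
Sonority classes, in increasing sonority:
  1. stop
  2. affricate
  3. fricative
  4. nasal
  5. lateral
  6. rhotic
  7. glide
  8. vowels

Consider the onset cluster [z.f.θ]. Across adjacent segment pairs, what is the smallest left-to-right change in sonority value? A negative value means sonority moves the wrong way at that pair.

/z/: fricative = 3.
/f/: fricative = 3.
/θ/: fricative = 3.
/z/→/f/: change +0.
/f/→/θ/: change +0.
Minimum = 0.

0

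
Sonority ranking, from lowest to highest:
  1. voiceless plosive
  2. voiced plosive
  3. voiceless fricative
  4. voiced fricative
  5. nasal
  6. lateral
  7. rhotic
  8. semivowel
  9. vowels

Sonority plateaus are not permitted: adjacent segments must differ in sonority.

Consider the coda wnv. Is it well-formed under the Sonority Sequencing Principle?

yes

/w/ — semivowel, sonority 8.
/n/ — nasal, sonority 5.
/v/ — voiced fricative, sonority 4.
The profile 8-5-4 strictly falls, so the coda satisfies the SSP.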